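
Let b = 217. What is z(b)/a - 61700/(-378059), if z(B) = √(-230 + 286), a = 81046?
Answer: 61700/378059 + √14/40523 ≈ 0.16329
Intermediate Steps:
z(B) = 2*√14 (z(B) = √56 = 2*√14)
z(b)/a - 61700/(-378059) = (2*√14)/81046 - 61700/(-378059) = (2*√14)*(1/81046) - 61700*(-1/378059) = √14/40523 + 61700/378059 = 61700/378059 + √14/40523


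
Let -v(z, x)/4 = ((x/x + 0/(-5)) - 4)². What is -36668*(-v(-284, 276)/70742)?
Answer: -660024/35371 ≈ -18.660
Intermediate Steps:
v(z, x) = -36 (v(z, x) = -4*((x/x + 0/(-5)) - 4)² = -4*((1 + 0*(-⅕)) - 4)² = -4*((1 + 0) - 4)² = -4*(1 - 4)² = -4*(-3)² = -4*9 = -36)
-36668*(-v(-284, 276)/70742) = -36668/((-70742/(-36))) = -36668/((-70742*(-1/36))) = -36668/35371/18 = -36668*18/35371 = -660024/35371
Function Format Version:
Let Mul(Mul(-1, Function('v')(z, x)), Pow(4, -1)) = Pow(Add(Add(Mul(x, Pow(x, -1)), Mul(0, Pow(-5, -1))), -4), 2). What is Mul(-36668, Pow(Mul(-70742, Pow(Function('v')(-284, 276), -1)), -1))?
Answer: Rational(-660024, 35371) ≈ -18.660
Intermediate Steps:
Function('v')(z, x) = -36 (Function('v')(z, x) = Mul(-4, Pow(Add(Add(Mul(x, Pow(x, -1)), Mul(0, Pow(-5, -1))), -4), 2)) = Mul(-4, Pow(Add(Add(1, Mul(0, Rational(-1, 5))), -4), 2)) = Mul(-4, Pow(Add(Add(1, 0), -4), 2)) = Mul(-4, Pow(Add(1, -4), 2)) = Mul(-4, Pow(-3, 2)) = Mul(-4, 9) = -36)
Mul(-36668, Pow(Mul(-70742, Pow(Function('v')(-284, 276), -1)), -1)) = Mul(-36668, Pow(Mul(-70742, Pow(-36, -1)), -1)) = Mul(-36668, Pow(Mul(-70742, Rational(-1, 36)), -1)) = Mul(-36668, Pow(Rational(35371, 18), -1)) = Mul(-36668, Rational(18, 35371)) = Rational(-660024, 35371)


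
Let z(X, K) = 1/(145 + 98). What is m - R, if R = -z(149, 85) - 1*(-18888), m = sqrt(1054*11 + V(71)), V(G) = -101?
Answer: -4589783/243 + 3*sqrt(1277) ≈ -18781.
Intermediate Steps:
z(X, K) = 1/243
m = 3*sqrt(1277) (m = sqrt(1054*11 - 101) = sqrt(11594 - 101) = sqrt(11493) = 3*sqrt(1277) ≈ 107.21)
R = 4589783/243 (R = -1*1/243 - 1*(-18888) = -1/243 + 18888 = 4589783/243 ≈ 18888.)
m - R = 3*sqrt(1277) - 1*4589783/243 = 3*sqrt(1277) - 4589783/243 = -4589783/243 + 3*sqrt(1277)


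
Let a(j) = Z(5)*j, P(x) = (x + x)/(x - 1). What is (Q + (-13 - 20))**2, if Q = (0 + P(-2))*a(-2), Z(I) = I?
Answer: 19321/9 ≈ 2146.8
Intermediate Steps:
P(x) = 2*x/(-1 + x) (P(x) = (2*x)/(-1 + x) = 2*x/(-1 + x))
a(j) = 5*j
Q = -40/3 (Q = (0 + 2*(-2)/(-1 - 2))*(5*(-2)) = (0 + 2*(-2)/(-3))*(-10) = (0 + 2*(-2)*(-1/3))*(-10) = (0 + 4/3)*(-10) = (4/3)*(-10) = -40/3 ≈ -13.333)
(Q + (-13 - 20))**2 = (-40/3 + (-13 - 20))**2 = (-40/3 - 33)**2 = (-139/3)**2 = 19321/9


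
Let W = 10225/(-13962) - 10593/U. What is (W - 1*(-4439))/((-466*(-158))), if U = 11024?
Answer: 26268358991/435869513664 ≈ 0.060267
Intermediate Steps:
W = -10023841/5919888 (W = 10225/(-13962) - 10593/11024 = 10225*(-1/13962) - 10593*1/11024 = -10225/13962 - 10593/11024 = -10023841/5919888 ≈ -1.6932)
(W - 1*(-4439))/((-466*(-158))) = (-10023841/5919888 - 1*(-4439))/((-466*(-158))) = (-10023841/5919888 + 4439)/73628 = (26268358991/5919888)*(1/73628) = 26268358991/435869513664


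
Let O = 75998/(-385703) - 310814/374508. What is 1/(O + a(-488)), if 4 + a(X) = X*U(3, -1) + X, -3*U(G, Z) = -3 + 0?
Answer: -72224429562/70854112846373 ≈ -0.0010193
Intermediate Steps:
O = -74171875613/72224429562 (O = 75998*(-1/385703) - 310814*1/374508 = -75998/385703 - 155407/187254 = -74171875613/72224429562 ≈ -1.0270)
U(G, Z) = 1 (U(G, Z) = -(-3 + 0)/3 = -⅓*(-3) = 1)
a(X) = -4 + 2*X (a(X) = -4 + (X*1 + X) = -4 + (X + X) = -4 + 2*X)
1/(O + a(-488)) = 1/(-74171875613/72224429562 + (-4 + 2*(-488))) = 1/(-74171875613/72224429562 + (-4 - 976)) = 1/(-74171875613/72224429562 - 980) = 1/(-70854112846373/72224429562) = -72224429562/70854112846373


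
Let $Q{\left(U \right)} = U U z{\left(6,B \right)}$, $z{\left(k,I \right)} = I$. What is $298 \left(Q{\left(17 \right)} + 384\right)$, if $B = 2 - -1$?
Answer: $372798$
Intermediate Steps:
$B = 3$ ($B = 2 + 1 = 3$)
$Q{\left(U \right)} = 3 U^{2}$ ($Q{\left(U \right)} = U U 3 = U^{2} \cdot 3 = 3 U^{2}$)
$298 \left(Q{\left(17 \right)} + 384\right) = 298 \left(3 \cdot 17^{2} + 384\right) = 298 \left(3 \cdot 289 + 384\right) = 298 \left(867 + 384\right) = 298 \cdot 1251 = 372798$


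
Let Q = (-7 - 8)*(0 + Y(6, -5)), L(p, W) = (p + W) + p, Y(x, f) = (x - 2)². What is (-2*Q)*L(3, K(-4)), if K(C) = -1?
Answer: 2400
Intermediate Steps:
Y(x, f) = (-2 + x)²
L(p, W) = W + 2*p (L(p, W) = (W + p) + p = W + 2*p)
Q = -240 (Q = (-7 - 8)*(0 + (-2 + 6)²) = -15*(0 + 4²) = -15*(0 + 16) = -15*16 = -240)
(-2*Q)*L(3, K(-4)) = (-2*(-240))*(-1 + 2*3) = 480*(-1 + 6) = 480*5 = 2400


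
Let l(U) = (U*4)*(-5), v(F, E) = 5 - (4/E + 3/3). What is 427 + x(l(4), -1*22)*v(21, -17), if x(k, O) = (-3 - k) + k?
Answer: 7043/17 ≈ 414.29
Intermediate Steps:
v(F, E) = 4 - 4/E (v(F, E) = 5 - (4/E + 3*(⅓)) = 5 - (4/E + 1) = 5 - (1 + 4/E) = 5 + (-1 - 4/E) = 4 - 4/E)
l(U) = -20*U (l(U) = (4*U)*(-5) = -20*U)
x(k, O) = -3
427 + x(l(4), -1*22)*v(21, -17) = 427 - 3*(4 - 4/(-17)) = 427 - 3*(4 - 4*(-1/17)) = 427 - 3*(4 + 4/17) = 427 - 3*72/17 = 427 - 216/17 = 7043/17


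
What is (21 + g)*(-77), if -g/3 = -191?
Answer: -45738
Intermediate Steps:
g = 573 (g = -3*(-191) = 573)
(21 + g)*(-77) = (21 + 573)*(-77) = 594*(-77) = -45738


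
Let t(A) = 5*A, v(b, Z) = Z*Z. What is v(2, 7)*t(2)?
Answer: 490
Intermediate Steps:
v(b, Z) = Z²
v(2, 7)*t(2) = 7²*(5*2) = 49*10 = 490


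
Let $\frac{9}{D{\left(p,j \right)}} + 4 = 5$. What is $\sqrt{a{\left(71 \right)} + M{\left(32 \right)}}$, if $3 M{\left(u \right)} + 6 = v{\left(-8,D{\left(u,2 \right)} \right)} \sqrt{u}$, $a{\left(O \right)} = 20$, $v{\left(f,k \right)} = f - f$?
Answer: $3 \sqrt{2} \approx 4.2426$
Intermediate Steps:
$D{\left(p,j \right)} = 9$ ($D{\left(p,j \right)} = \frac{9}{-4 + 5} = \frac{9}{1} = 9 \cdot 1 = 9$)
$v{\left(f,k \right)} = 0$
$M{\left(u \right)} = -2$ ($M{\left(u \right)} = -2 + \frac{0 \sqrt{u}}{3} = -2 + \frac{1}{3} \cdot 0 = -2 + 0 = -2$)
$\sqrt{a{\left(71 \right)} + M{\left(32 \right)}} = \sqrt{20 - 2} = \sqrt{18} = 3 \sqrt{2}$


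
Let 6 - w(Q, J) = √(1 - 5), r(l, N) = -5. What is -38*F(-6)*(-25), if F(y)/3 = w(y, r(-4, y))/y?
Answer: -2850 + 950*I ≈ -2850.0 + 950.0*I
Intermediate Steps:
w(Q, J) = 6 - 2*I (w(Q, J) = 6 - √(1 - 5) = 6 - √(-4) = 6 - 2*I)
F(y) = 3*(6 - 2*I)/y (F(y) = 3*((6 - 2*I)/y) = 3*(6 - 2*I)/y)
-38*F(-6)*(-25) = -228*(3 - I)/(-6)*(-25) = -228*(-1)*(3 - I)/6*(-25) = -38*(-3 + I)*(-25) = (114 - 38*I)*(-25) = -2850 + 950*I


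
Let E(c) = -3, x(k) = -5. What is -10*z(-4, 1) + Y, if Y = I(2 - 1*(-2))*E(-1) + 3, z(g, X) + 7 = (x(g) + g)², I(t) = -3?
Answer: -728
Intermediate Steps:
z(g, X) = -7 + (-5 + g)²
Y = 12 (Y = -3*(-3) + 3 = 9 + 3 = 12)
-10*z(-4, 1) + Y = -10*(-7 + (-5 - 4)²) + 12 = -10*(-7 + (-9)²) + 12 = -10*(-7 + 81) + 12 = -10*74 + 12 = -740 + 12 = -728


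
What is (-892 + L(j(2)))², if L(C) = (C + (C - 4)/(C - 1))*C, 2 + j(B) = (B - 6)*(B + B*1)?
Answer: 125171344/361 ≈ 3.4674e+5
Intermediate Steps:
j(B) = -2 + 2*B*(-6 + B) (j(B) = -2 + (B - 6)*(B + B*1) = -2 + (-6 + B)*(B + B) = -2 + (-6 + B)*(2*B) = -2 + 2*B*(-6 + B))
L(C) = C*(C + (-4 + C)/(-1 + C)) (L(C) = (C + (-4 + C)/(-1 + C))*C = C*(C + (-4 + C)/(-1 + C)))
(-892 + L(j(2)))² = (-892 + (-2 - 12*2 + 2*2²)*(-4 + (-2 - 12*2 + 2*2²)²)/(-1 + (-2 - 12*2 + 2*2²)))² = (-892 + (-2 - 24 + 2*4)*(-4 + (-2 - 24 + 2*4)²)/(-1 + (-2 - 24 + 2*4)))² = (-892 + (-2 - 24 + 8)*(-4 + (-2 - 24 + 8)²)/(-1 + (-2 - 24 + 8)))² = (-892 - 18*(-4 + (-18)²)/(-1 - 18))² = (-892 - 18*(-4 + 324)/(-19))² = (-892 - 18*(-1/19)*320)² = (-892 + 5760/19)² = (-11188/19)² = 125171344/361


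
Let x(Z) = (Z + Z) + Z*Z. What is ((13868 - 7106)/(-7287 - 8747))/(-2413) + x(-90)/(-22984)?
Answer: -19141857177/55578245333 ≈ -0.34441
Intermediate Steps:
x(Z) = Z² + 2*Z (x(Z) = 2*Z + Z² = Z² + 2*Z)
((13868 - 7106)/(-7287 - 8747))/(-2413) + x(-90)/(-22984) = ((13868 - 7106)/(-7287 - 8747))/(-2413) - 90*(2 - 90)/(-22984) = (6762/(-16034))*(-1/2413) - 90*(-88)*(-1/22984) = (6762*(-1/16034))*(-1/2413) + 7920*(-1/22984) = -3381/8017*(-1/2413) - 990/2873 = 3381/19345021 - 990/2873 = -19141857177/55578245333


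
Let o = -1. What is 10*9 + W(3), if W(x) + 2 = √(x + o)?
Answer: 88 + √2 ≈ 89.414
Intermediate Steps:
W(x) = -2 + √(-1 + x) (W(x) = -2 + √(x - 1) = -2 + √(-1 + x))
10*9 + W(3) = 10*9 + (-2 + √(-1 + 3)) = 90 + (-2 + √2) = 88 + √2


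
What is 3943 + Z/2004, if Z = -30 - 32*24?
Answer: 1316829/334 ≈ 3942.6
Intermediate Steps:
Z = -798 (Z = -30 - 768 = -798)
3943 + Z/2004 = 3943 - 798/2004 = 3943 - 798*1/2004 = 3943 - 133/334 = 1316829/334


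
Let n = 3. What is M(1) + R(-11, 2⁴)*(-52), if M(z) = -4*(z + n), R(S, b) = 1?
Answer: -68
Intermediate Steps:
M(z) = -12 - 4*z (M(z) = -4*(z + 3) = -4*(3 + z) = -12 - 4*z)
M(1) + R(-11, 2⁴)*(-52) = (-12 - 4*1) + 1*(-52) = (-12 - 4) - 52 = -16 - 52 = -68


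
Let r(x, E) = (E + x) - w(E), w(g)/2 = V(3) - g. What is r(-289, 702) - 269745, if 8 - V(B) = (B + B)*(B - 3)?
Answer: -267944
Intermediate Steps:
V(B) = 8 - 2*B*(-3 + B) (V(B) = 8 - (B + B)*(B - 3) = 8 - 2*B*(-3 + B))
w(g) = 16 - 2*g (w(g) = 2*((8 - 2*3**2 + 6*3) - g) = 2*((8 - 2*9 + 18) - g) = 2*((8 - 18 + 18) - g) = 2*(8 - g) = 16 - 2*g)
r(x, E) = -16 + x + 3*E (r(x, E) = (E + x) - (16 - 2*E) = (E + x) + (-16 + 2*E) = -16 + x + 3*E)
r(-289, 702) - 269745 = (-16 - 289 + 3*702) - 269745 = (-16 - 289 + 2106) - 269745 = 1801 - 269745 = -267944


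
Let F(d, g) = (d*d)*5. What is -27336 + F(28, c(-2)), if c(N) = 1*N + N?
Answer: -23416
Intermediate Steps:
c(N) = 2*N (c(N) = N + N = 2*N)
F(d, g) = 5*d**2 (F(d, g) = d**2*5 = 5*d**2)
-27336 + F(28, c(-2)) = -27336 + 5*28**2 = -27336 + 5*784 = -27336 + 3920 = -23416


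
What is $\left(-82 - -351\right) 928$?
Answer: $249632$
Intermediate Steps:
$\left(-82 - -351\right) 928 = \left(-82 + 351\right) 928 = 269 \cdot 928 = 249632$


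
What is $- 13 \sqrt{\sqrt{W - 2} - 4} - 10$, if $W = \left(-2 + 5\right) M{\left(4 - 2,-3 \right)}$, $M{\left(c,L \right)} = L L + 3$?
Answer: $-10 - 13 \sqrt{-4 + \sqrt{34}} \approx -27.591$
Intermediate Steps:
$M{\left(c,L \right)} = 3 + L^{2}$ ($M{\left(c,L \right)} = L^{2} + 3 = 3 + L^{2}$)
$W = 36$ ($W = \left(-2 + 5\right) \left(3 + \left(-3\right)^{2}\right) = 3 \left(3 + 9\right) = 3 \cdot 12 = 36$)
$- 13 \sqrt{\sqrt{W - 2} - 4} - 10 = - 13 \sqrt{\sqrt{36 - 2} - 4} - 10 = - 13 \sqrt{\sqrt{34} - 4} - 10 = - 13 \sqrt{-4 + \sqrt{34}} - 10 = -10 - 13 \sqrt{-4 + \sqrt{34}}$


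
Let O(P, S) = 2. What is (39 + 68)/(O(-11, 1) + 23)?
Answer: 107/25 ≈ 4.2800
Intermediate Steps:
(39 + 68)/(O(-11, 1) + 23) = (39 + 68)/(2 + 23) = 107/25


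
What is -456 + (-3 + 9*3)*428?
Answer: 9816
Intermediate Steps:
-456 + (-3 + 9*3)*428 = -456 + (-3 + 27)*428 = -456 + 24*428 = -456 + 10272 = 9816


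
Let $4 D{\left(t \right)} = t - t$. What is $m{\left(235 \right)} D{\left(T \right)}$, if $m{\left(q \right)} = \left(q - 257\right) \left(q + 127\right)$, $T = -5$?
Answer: $0$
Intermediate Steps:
$D{\left(t \right)} = 0$ ($D{\left(t \right)} = \frac{t - t}{4} = \frac{1}{4} \cdot 0 = 0$)
$m{\left(q \right)} = \left(-257 + q\right) \left(127 + q\right)$
$m{\left(235 \right)} D{\left(T \right)} = \left(-32639 + 235^{2} - 30550\right) 0 = \left(-32639 + 55225 - 30550\right) 0 = \left(-7964\right) 0 = 0$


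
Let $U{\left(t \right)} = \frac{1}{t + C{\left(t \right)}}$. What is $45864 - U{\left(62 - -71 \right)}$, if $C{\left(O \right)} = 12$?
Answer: $\frac{6650279}{145} \approx 45864.0$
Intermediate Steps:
$U{\left(t \right)} = \frac{1}{12 + t}$ ($U{\left(t \right)} = \frac{1}{t + 12} = \frac{1}{12 + t}$)
$45864 - U{\left(62 - -71 \right)} = 45864 - \frac{1}{12 + \left(62 - -71\right)} = 45864 - \frac{1}{12 + \left(62 + 71\right)} = 45864 - \frac{1}{12 + 133} = 45864 - \frac{1}{145} = \frac{6650279}{145}$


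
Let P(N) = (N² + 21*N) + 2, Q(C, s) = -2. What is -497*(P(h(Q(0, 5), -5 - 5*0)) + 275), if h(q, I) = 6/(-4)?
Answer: -492527/4 ≈ -1.2313e+5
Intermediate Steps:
h(q, I) = -3/2 (h(q, I) = 6*(-¼) = -3/2)
P(N) = 2 + N² + 21*N
-497*(P(h(Q(0, 5), -5 - 5*0)) + 275) = -497*((2 + (-3/2)² + 21*(-3/2)) + 275) = -497*((2 + 9/4 - 63/2) + 275) = -497*(-109/4 + 275) = -497*991/4 = -492527/4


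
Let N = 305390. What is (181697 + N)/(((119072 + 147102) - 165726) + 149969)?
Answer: 487087/250417 ≈ 1.9451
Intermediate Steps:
(181697 + N)/(((119072 + 147102) - 165726) + 149969) = (181697 + 305390)/(((119072 + 147102) - 165726) + 149969) = 487087/((266174 - 165726) + 149969) = 487087/(100448 + 149969) = 487087/250417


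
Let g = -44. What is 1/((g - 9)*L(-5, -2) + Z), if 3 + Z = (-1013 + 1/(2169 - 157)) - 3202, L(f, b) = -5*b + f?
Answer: -2012/9019795 ≈ -0.00022307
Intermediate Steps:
L(f, b) = f - 5*b
Z = -8486615/2012 (Z = -3 + ((-1013 + 1/(2169 - 157)) - 3202) = -3 + ((-1013 + 1/2012) - 3202) = -3 + (-2038155/2012 - 3202) = -3 - 8480579/2012 = -8486615/2012 ≈ -4218.0)
1/((g - 9)*L(-5, -2) + Z) = 1/((-44 - 9)*(-5 - 5*(-2)) - 8486615/2012) = 1/(-53*(-5 + 10) - 8486615/2012) = 1/(-53*5 - 8486615/2012) = 1/(-265 - 8486615/2012) = 1/(-9019795/2012) = -2012/9019795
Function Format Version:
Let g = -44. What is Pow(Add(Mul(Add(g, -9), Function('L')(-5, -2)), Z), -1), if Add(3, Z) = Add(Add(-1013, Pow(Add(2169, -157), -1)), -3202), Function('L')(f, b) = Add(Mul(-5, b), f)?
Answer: Rational(-2012, 9019795) ≈ -0.00022307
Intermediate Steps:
Function('L')(f, b) = Add(f, Mul(-5, b))
Z = Rational(-8486615, 2012) (Z = Add(-3, Add(Add(-1013, Pow(Add(2169, -157), -1)), -3202)) = Add(-3, Add(Add(-1013, Pow(2012, -1)), -3202)) = Add(-3, Add(Add(-1013, Rational(1, 2012)), -3202)) = Add(-3, Add(Rational(-2038155, 2012), -3202)) = Add(-3, Rational(-8480579, 2012)) = Rational(-8486615, 2012) ≈ -4218.0)
Pow(Add(Mul(Add(g, -9), Function('L')(-5, -2)), Z), -1) = Pow(Add(Mul(Add(-44, -9), Add(-5, Mul(-5, -2))), Rational(-8486615, 2012)), -1) = Pow(Add(Mul(-53, Add(-5, 10)), Rational(-8486615, 2012)), -1) = Pow(Add(Mul(-53, 5), Rational(-8486615, 2012)), -1) = Pow(Add(-265, Rational(-8486615, 2012)), -1) = Pow(Rational(-9019795, 2012), -1) = Rational(-2012, 9019795)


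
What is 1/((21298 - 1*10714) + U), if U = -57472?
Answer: -1/46888 ≈ -2.1327e-5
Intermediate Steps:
1/((21298 - 1*10714) + U) = 1/((21298 - 1*10714) - 57472) = 1/((21298 - 10714) - 57472) = 1/(10584 - 57472) = 1/(-46888) = -1/46888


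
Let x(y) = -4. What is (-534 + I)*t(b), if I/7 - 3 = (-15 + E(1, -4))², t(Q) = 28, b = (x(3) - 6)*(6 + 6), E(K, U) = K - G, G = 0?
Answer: 24052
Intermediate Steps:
E(K, U) = K (E(K, U) = K - 1*0 = K + 0 = K)
b = -120 (b = (-4 - 6)*(6 + 6) = -10*12 = -120)
I = 1393 (I = 21 + 7*(-15 + 1)² = 21 + 7*(-14)² = 21 + 7*196 = 21 + 1372 = 1393)
(-534 + I)*t(b) = (-534 + 1393)*28 = 859*28 = 24052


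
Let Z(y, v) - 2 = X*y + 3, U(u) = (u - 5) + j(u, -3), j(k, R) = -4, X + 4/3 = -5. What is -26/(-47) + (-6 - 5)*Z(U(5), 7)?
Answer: -46969/141 ≈ -333.11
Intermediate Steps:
X = -19/3 (X = -4/3 - 5 = -19/3 ≈ -6.3333)
U(u) = -9 + u (U(u) = (u - 5) - 4 = (-5 + u) - 4 = -9 + u)
Z(y, v) = 5 - 19*y/3 (Z(y, v) = 2 + (-19*y/3 + 3) = 2 + (3 - 19*y/3) = 5 - 19*y/3)
-26/(-47) + (-6 - 5)*Z(U(5), 7) = -26/(-47) + (-6 - 5)*(5 - 19*(-9 + 5)/3) = -26*(-1/47) - 11*(5 - 19/3*(-4)) = 26/47 - 11*(5 + 76/3) = 26/47 - 11*91/3 = 26/47 - 1001/3 = -46969/141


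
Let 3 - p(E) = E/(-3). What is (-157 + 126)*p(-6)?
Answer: -31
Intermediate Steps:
p(E) = 3 + E/3 (p(E) = 3 - E/(-3) = 3 - E*(-1)/3 = 3 - (-1)*E/3 = 3 + E/3)
(-157 + 126)*p(-6) = (-157 + 126)*(3 + (1/3)*(-6)) = -31*(3 - 2) = -31*1 = -31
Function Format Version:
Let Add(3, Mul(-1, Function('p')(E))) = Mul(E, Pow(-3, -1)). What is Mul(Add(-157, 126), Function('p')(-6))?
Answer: -31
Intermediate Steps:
Function('p')(E) = Add(3, Mul(Rational(1, 3), E)) (Function('p')(E) = Add(3, Mul(-1, Mul(E, Pow(-3, -1)))) = Add(3, Mul(-1, Mul(E, Rational(-1, 3)))) = Add(3, Mul(-1, Mul(Rational(-1, 3), E))) = Add(3, Mul(Rational(1, 3), E)))
Mul(Add(-157, 126), Function('p')(-6)) = Mul(Add(-157, 126), Add(3, Mul(Rational(1, 3), -6))) = Mul(-31, Add(3, -2)) = Mul(-31, 1) = -31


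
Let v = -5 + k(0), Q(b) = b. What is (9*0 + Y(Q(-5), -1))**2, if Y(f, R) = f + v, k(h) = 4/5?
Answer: 2116/25 ≈ 84.640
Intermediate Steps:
k(h) = 4/5 (k(h) = 4*(1/5) = 4/5)
v = -21/5 (v = -5 + 4/5 = -21/5 ≈ -4.2000)
Y(f, R) = -21/5 + f (Y(f, R) = f - 21/5 = -21/5 + f)
(9*0 + Y(Q(-5), -1))**2 = (9*0 + (-21/5 - 5))**2 = (0 - 46/5)**2 = (-46/5)**2 = 2116/25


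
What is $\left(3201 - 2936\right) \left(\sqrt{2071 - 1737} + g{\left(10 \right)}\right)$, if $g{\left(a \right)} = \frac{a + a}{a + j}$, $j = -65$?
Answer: $- \frac{1060}{11} + 265 \sqrt{334} \approx 4746.7$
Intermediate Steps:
$g{\left(a \right)} = \frac{2 a}{-65 + a}$ ($g{\left(a \right)} = \frac{a + a}{a - 65} = \frac{2 a}{-65 + a}$)
$\left(3201 - 2936\right) \left(\sqrt{2071 - 1737} + g{\left(10 \right)}\right) = \left(3201 - 2936\right) \left(\sqrt{2071 - 1737} + 2 \cdot 10 \frac{1}{-65 + 10}\right) = 265 \left(\sqrt{334} + 2 \cdot 10 \frac{1}{-55}\right) = 265 \left(\sqrt{334} + 2 \cdot 10 \left(- \frac{1}{55}\right)\right) = 265 \left(\sqrt{334} - \frac{4}{11}\right) = 265 \left(- \frac{4}{11} + \sqrt{334}\right) = - \frac{1060}{11} + 265 \sqrt{334}$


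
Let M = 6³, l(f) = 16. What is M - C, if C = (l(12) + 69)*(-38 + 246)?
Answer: -17464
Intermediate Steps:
M = 216
C = 17680 (C = (16 + 69)*(-38 + 246) = 85*208 = 17680)
M - C = 216 - 1*17680 = 216 - 17680 = -17464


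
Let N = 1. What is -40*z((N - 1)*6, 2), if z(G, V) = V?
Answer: -80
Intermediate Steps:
-40*z((N - 1)*6, 2) = -40*2 = -80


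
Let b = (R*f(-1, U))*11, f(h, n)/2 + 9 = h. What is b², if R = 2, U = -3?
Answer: 193600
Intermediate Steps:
f(h, n) = -18 + 2*h
b = -440 (b = (2*(-18 + 2*(-1)))*11 = (2*(-18 - 2))*11 = (2*(-20))*11 = -40*11 = -440)
b² = (-440)² = 193600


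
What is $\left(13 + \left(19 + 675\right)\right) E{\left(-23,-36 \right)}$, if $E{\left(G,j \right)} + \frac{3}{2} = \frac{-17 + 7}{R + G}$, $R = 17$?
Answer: $\frac{707}{6} \approx 117.83$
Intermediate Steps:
$E{\left(G,j \right)} = - \frac{3}{2} - \frac{10}{17 + G}$ ($E{\left(G,j \right)} = - \frac{3}{2} + \frac{-17 + 7}{17 + G} = - \frac{3}{2} - \frac{10}{17 + G}$)
$\left(13 + \left(19 + 675\right)\right) E{\left(-23,-36 \right)} = \left(13 + \left(19 + 675\right)\right) \frac{-71 - -69}{2 \left(17 - 23\right)} = \left(13 + 694\right) \frac{-71 + 69}{2 \left(-6\right)} = 707 \cdot \frac{1}{2} \left(- \frac{1}{6}\right) \left(-2\right) = 707 \cdot \frac{1}{6} = \frac{707}{6}$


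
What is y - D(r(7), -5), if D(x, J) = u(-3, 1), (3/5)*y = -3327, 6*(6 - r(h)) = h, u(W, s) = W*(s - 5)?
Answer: -5557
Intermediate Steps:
u(W, s) = W*(-5 + s)
r(h) = 6 - h/6
y = -5545 (y = (5/3)*(-3327) = -5545)
D(x, J) = 12 (D(x, J) = -3*(-5 + 1) = -3*(-4) = 12)
y - D(r(7), -5) = -5545 - 1*12 = -5545 - 12 = -5557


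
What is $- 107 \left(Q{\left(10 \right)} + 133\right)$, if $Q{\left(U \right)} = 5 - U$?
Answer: $-13696$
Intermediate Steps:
$- 107 \left(Q{\left(10 \right)} + 133\right) = - 107 \left(\left(5 - 10\right) + 133\right) = - 107 \left(-5 + 133\right) = \left(-107\right) 128 = -13696$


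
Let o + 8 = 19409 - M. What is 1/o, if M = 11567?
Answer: 1/7834 ≈ 0.00012765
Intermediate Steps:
o = 7834 (o = -8 + (19409 - 1*11567) = -8 + (19409 - 11567) = -8 + 7842 = 7834)
1/o = 1/7834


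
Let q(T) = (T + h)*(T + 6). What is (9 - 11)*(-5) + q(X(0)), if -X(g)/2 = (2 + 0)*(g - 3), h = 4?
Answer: 298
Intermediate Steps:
X(g) = 12 - 4*g (X(g) = -2*(2 + 0)*(g - 3) = -4*(-3 + g) = -2*(-6 + 2*g) = 12 - 4*g)
q(T) = (4 + T)*(6 + T) (q(T) = (T + 4)*(T + 6) = (4 + T)*(6 + T))
(9 - 11)*(-5) + q(X(0)) = (9 - 11)*(-5) + (24 + (12 - 4*0)**2 + 10*(12 - 4*0)) = -2*(-5) + (24 + (12 + 0)**2 + 10*(12 + 0)) = 10 + (24 + 12**2 + 10*12) = 10 + (24 + 144 + 120) = 10 + 288 = 298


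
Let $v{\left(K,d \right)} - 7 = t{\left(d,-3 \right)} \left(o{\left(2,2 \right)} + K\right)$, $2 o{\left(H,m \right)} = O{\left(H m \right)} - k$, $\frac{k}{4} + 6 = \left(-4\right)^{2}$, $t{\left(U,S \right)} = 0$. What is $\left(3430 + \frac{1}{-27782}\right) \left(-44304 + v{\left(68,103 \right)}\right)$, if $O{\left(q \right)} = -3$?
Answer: $- \frac{4221161196923}{27782} \approx -1.5194 \cdot 10^{8}$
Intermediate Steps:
$k = 40$ ($k = -24 + 4 \left(-4\right)^{2} = -24 + 4 \cdot 16 = -24 + 64 = 40$)
$o{\left(H,m \right)} = - \frac{43}{2}$ ($o{\left(H,m \right)} = \frac{-3 - 40}{2} = \frac{1}{2} \left(-43\right) = - \frac{43}{2}$)
$v{\left(K,d \right)} = 7$ ($v{\left(K,d \right)} = 7 + 0 \left(- \frac{43}{2} + K\right) = 7 + 0 = 7$)
$\left(3430 + \frac{1}{-27782}\right) \left(-44304 + v{\left(68,103 \right)}\right) = \left(3430 + \frac{1}{-27782}\right) \left(-44304 + 7\right) = \left(3430 - \frac{1}{27782}\right) \left(-44297\right) = \frac{95292259}{27782} \left(-44297\right) = - \frac{4221161196923}{27782}$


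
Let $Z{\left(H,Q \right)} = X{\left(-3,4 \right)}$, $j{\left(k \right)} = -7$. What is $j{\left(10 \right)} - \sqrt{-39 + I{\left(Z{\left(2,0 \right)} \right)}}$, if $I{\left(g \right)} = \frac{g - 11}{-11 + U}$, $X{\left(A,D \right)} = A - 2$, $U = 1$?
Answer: $-7 - \frac{i \sqrt{935}}{5} \approx -7.0 - 6.1156 i$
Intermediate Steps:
$X{\left(A,D \right)} = -2 + A$ ($X{\left(A,D \right)} = A - 2 = -2 + A$)
$Z{\left(H,Q \right)} = -5$ ($Z{\left(H,Q \right)} = -2 - 3 = -5$)
$I{\left(g \right)} = \frac{11}{10} - \frac{g}{10}$ ($I{\left(g \right)} = \frac{g - 11}{-11 + 1} = \frac{-11 + g}{-10} = - \frac{-11 + g}{10} = \frac{11}{10} - \frac{g}{10}$)
$j{\left(10 \right)} - \sqrt{-39 + I{\left(Z{\left(2,0 \right)} \right)}} = -7 - \sqrt{-39 + \left(\frac{11}{10} - - \frac{1}{2}\right)} = -7 - \sqrt{-39 + \left(\frac{11}{10} + \frac{1}{2}\right)} = -7 - \sqrt{-39 + \frac{8}{5}} = -7 - \sqrt{- \frac{187}{5}} = -7 - \frac{i \sqrt{935}}{5}$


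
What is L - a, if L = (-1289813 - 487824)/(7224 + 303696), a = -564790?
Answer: 175602729163/310920 ≈ 5.6478e+5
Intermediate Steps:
L = -1777637/310920 ≈ -5.7173
L - a = -1777637/310920 - 1*(-564790) = -1777637/310920 + 564790 = 175602729163/310920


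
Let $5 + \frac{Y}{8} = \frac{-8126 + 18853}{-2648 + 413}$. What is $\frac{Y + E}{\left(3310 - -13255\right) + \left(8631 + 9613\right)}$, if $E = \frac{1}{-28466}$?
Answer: $- \frac{4987700891}{2214601141590} \approx -0.0022522$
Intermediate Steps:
$Y = - \frac{175216}{2235}$ ($Y = -40 + 8 \frac{-8126 + 18853}{-2648 + 413} = -40 + 8 \frac{10727}{-2235} = -40 + 8 \cdot 10727 \left(- \frac{1}{2235}\right) = -40 + 8 \left(- \frac{10727}{2235}\right) = -40 - \frac{85816}{2235} = - \frac{175216}{2235} \approx -78.396$)
$E = - \frac{1}{28466} \approx -3.513 \cdot 10^{-5}$
$\frac{Y + E}{\left(3310 - -13255\right) + \left(8631 + 9613\right)} = \frac{- \frac{175216}{2235} - \frac{1}{28466}}{\left(3310 - -13255\right) + \left(8631 + 9613\right)} = - \frac{4987700891}{63621510 \left(\left(3310 + 13255\right) + 18244\right)} = - \frac{4987700891}{63621510 \left(16565 + 18244\right)} = - \frac{4987700891}{63621510 \cdot 34809} = \left(- \frac{4987700891}{63621510}\right) \frac{1}{34809} = - \frac{4987700891}{2214601141590}$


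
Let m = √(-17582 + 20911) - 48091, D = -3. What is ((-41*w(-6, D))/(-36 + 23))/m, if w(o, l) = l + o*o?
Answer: -65067123/30065632376 - 1353*√3329/30065632376 ≈ -0.0021668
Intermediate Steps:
w(o, l) = l + o²
m = -48091 + √3329 (m = √3329 - 48091 = -48091 + √3329 ≈ -48033.)
((-41*w(-6, D))/(-36 + 23))/m = ((-41*(-3 + (-6)²))/(-36 + 23))/(-48091 + √3329) = (-41*(-3 + 36)/(-13))/(-48091 + √3329) = (-41*33*(-1/13))/(-48091 + √3329) = (-1353*(-1/13))/(-48091 + √3329) = 1353/(13*(-48091 + √3329))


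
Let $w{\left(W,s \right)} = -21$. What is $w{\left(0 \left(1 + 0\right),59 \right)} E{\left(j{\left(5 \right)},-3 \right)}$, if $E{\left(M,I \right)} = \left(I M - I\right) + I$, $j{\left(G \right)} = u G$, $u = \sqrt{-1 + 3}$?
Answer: $315 \sqrt{2} \approx 445.48$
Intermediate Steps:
$u = \sqrt{2} \approx 1.4142$
$j{\left(G \right)} = G \sqrt{2}$ ($j{\left(G \right)} = \sqrt{2} G = G \sqrt{2}$)
$E{\left(M,I \right)} = I M$ ($E{\left(M,I \right)} = \left(- I + I M\right) + I = I M$)
$w{\left(0 \left(1 + 0\right),59 \right)} E{\left(j{\left(5 \right)},-3 \right)} = - 21 \left(- 3 \cdot 5 \sqrt{2}\right) = - 21 \left(- 15 \sqrt{2}\right) = 315 \sqrt{2}$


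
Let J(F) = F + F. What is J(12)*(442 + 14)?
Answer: 10944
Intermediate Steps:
J(F) = 2*F
J(12)*(442 + 14) = (2*12)*(442 + 14) = 24*456 = 10944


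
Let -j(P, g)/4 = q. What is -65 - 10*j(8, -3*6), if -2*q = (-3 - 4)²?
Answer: -1045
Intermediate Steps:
q = -49/2 (q = -(-3 - 4)²/2 = -½*(-7)² = -½*49 = -49/2 ≈ -24.500)
j(P, g) = 98 (j(P, g) = -4*(-49/2) = 98)
-65 - 10*j(8, -3*6) = -65 - 10*98 = -65 - 980 = -1045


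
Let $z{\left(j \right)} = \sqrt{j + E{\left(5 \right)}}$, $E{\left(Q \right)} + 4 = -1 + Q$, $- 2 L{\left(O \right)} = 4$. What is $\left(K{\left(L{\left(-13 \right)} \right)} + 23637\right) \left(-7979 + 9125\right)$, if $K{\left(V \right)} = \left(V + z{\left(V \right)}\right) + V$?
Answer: $27083418 + 1146 i \sqrt{2} \approx 2.7083 \cdot 10^{7} + 1620.7 i$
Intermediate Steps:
$L{\left(O \right)} = -2$ ($L{\left(O \right)} = \left(- \frac{1}{2}\right) 4 = -2$)
$E{\left(Q \right)} = -5 + Q$ ($E{\left(Q \right)} = -4 + \left(-1 + Q\right) = -5 + Q$)
$z{\left(j \right)} = \sqrt{j}$ ($z{\left(j \right)} = \sqrt{j + \left(-5 + 5\right)} = \sqrt{j + 0} = \sqrt{j}$)
$K{\left(V \right)} = \sqrt{V} + 2 V$ ($K{\left(V \right)} = \left(V + \sqrt{V}\right) + V = \sqrt{V} + 2 V$)
$\left(K{\left(L{\left(-13 \right)} \right)} + 23637\right) \left(-7979 + 9125\right) = \left(\left(\sqrt{-2} + 2 \left(-2\right)\right) + 23637\right) \left(-7979 + 9125\right) = \left(\left(i \sqrt{2} - 4\right) + 23637\right) 1146 = \left(\left(-4 + i \sqrt{2}\right) + 23637\right) 1146 = \left(23633 + i \sqrt{2}\right) 1146 = 27083418 + 1146 i \sqrt{2}$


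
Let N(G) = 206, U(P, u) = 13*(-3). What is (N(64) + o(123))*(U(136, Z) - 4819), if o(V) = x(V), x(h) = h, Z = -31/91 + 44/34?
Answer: -1598282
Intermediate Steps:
Z = 1475/1547 (Z = -31*1/91 + 44*(1/34) = -31/91 + 22/17 = 1475/1547 ≈ 0.95346)
U(P, u) = -39
o(V) = V
(N(64) + o(123))*(U(136, Z) - 4819) = (206 + 123)*(-39 - 4819) = 329*(-4858) = -1598282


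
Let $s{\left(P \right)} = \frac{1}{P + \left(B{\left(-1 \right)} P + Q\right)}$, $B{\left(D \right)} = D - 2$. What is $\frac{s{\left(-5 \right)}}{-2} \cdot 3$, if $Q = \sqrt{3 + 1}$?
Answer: $- \frac{1}{8} \approx -0.125$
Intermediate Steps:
$B{\left(D \right)} = -2 + D$
$Q = 2$ ($Q = \sqrt{4} = 2$)
$s{\left(P \right)} = \frac{1}{2 - 2 P}$ ($s{\left(P \right)} = \frac{1}{P + \left(\left(-2 - 1\right) P + 2\right)} = \frac{1}{P - \left(-2 + 3 P\right)} = \frac{1}{2 - 2 P}$)
$\frac{s{\left(-5 \right)}}{-2} \cdot 3 = \frac{\left(-1\right) \frac{1}{-2 + 2 \left(-5\right)}}{-2} \cdot 3 = - \frac{\left(-1\right) \frac{1}{-2 - 10}}{2} \cdot 3 = - \frac{\left(-1\right) \frac{1}{-12}}{2} \cdot 3 = - \frac{\left(-1\right) \left(- \frac{1}{12}\right)}{2} \cdot 3 = \left(- \frac{1}{2}\right) \frac{1}{12} \cdot 3 = \left(- \frac{1}{24}\right) 3 = - \frac{1}{8}$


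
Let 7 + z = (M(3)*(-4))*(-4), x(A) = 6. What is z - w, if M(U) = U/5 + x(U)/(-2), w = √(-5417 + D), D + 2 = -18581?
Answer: -227/5 - 40*I*√15 ≈ -45.4 - 154.92*I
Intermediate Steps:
D = -18583 (D = -2 - 18581 = -18583)
w = 40*I*√15 (w = √(-5417 - 18583) = √(-24000) = 40*I*√15 ≈ 154.92*I)
M(U) = -3 + U/5 (M(U) = U/5 + 6/(-2) = U*(⅕) + 6*(-½) = U/5 - 3 = -3 + U/5)
z = -227/5 (z = -7 + ((-3 + (⅕)*3)*(-4))*(-4) = -7 + ((-3 + ⅗)*(-4))*(-4) = -7 - 12/5*(-4)*(-4) = -7 + (48/5)*(-4) = -7 - 192/5 = -227/5 ≈ -45.400)
z - w = -227/5 - 40*I*√15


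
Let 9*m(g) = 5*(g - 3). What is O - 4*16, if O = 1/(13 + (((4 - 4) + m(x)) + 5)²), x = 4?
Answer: -227311/3553 ≈ -63.977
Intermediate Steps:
m(g) = -5/3 + 5*g/9 (m(g) = (5*(g - 3))/9 = (5*(-3 + g))/9 = (-15 + 5*g)/9 = -5/3 + 5*g/9)
O = 81/3553 (O = 1/(13 + (((4 - 4) + (-5/3 + (5/9)*4)) + 5)²) = 1/(13 + ((0 + (-5/3 + 20/9)) + 5)²) = 1/(13 + ((0 + 5/9) + 5)²) = 1/(13 + (5/9 + 5)²) = 1/(13 + (50/9)²) = 1/(13 + 2500/81) = 1/(3553/81) = 81/3553 ≈ 0.022798)
O - 4*16 = 81/3553 - 4*16 = 81/3553 - 64 = -227311/3553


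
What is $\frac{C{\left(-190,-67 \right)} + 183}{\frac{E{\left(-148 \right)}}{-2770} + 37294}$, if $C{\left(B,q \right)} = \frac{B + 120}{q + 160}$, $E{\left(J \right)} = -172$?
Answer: $\frac{23474365}{4803661668} \approx 0.0048868$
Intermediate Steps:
$C{\left(B,q \right)} = \frac{120 + B}{160 + q}$
$\frac{C{\left(-190,-67 \right)} + 183}{\frac{E{\left(-148 \right)}}{-2770} + 37294} = \frac{\frac{120 - 190}{160 - 67} + 183}{- \frac{172}{-2770} + 37294} = \frac{\frac{1}{93} \left(-70\right) + 183}{\left(-172\right) \left(- \frac{1}{2770}\right) + 37294} = \frac{\frac{1}{93} \left(-70\right) + 183}{\frac{86}{1385} + 37294} = \frac{- \frac{70}{93} + 183}{\frac{51652276}{1385}} = \frac{16949}{93} \cdot \frac{1385}{51652276} = \frac{23474365}{4803661668}$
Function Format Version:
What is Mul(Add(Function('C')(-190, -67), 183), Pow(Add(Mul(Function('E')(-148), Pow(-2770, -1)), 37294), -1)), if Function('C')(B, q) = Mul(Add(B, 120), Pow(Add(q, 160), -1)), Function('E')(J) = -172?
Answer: Rational(23474365, 4803661668) ≈ 0.0048868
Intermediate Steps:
Function('C')(B, q) = Mul(Pow(Add(160, q), -1), Add(120, B)) (Function('C')(B, q) = Mul(Add(120, B), Pow(Add(160, q), -1)) = Mul(Pow(Add(160, q), -1), Add(120, B)))
Mul(Add(Function('C')(-190, -67), 183), Pow(Add(Mul(Function('E')(-148), Pow(-2770, -1)), 37294), -1)) = Mul(Add(Mul(Pow(Add(160, -67), -1), Add(120, -190)), 183), Pow(Add(Mul(-172, Pow(-2770, -1)), 37294), -1)) = Mul(Add(Mul(Pow(93, -1), -70), 183), Pow(Add(Mul(-172, Rational(-1, 2770)), 37294), -1)) = Mul(Add(Mul(Rational(1, 93), -70), 183), Pow(Add(Rational(86, 1385), 37294), -1)) = Mul(Add(Rational(-70, 93), 183), Pow(Rational(51652276, 1385), -1)) = Mul(Rational(16949, 93), Rational(1385, 51652276)) = Rational(23474365, 4803661668)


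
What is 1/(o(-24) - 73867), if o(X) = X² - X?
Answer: -1/73267 ≈ -1.3649e-5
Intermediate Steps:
1/(o(-24) - 73867) = 1/(-24*(-1 - 24) - 73867) = 1/(-24*(-25) - 73867) = 1/(600 - 73867) = 1/(-73267) = -1/73267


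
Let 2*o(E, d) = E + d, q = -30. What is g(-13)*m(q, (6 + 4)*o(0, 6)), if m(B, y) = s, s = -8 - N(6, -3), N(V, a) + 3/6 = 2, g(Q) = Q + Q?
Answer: 247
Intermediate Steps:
g(Q) = 2*Q
N(V, a) = 3/2 (N(V, a) = -1/2 + 2 = 3/2)
o(E, d) = E/2 + d/2 (o(E, d) = (E + d)/2 = E/2 + d/2)
s = -19/2 (s = -8 - 1*3/2 = -8 - 3/2 = -19/2 ≈ -9.5000)
m(B, y) = -19/2
g(-13)*m(q, (6 + 4)*o(0, 6)) = (2*(-13))*(-19/2) = -26*(-19/2) = 247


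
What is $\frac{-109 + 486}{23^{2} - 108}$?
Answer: $\frac{377}{421} \approx 0.89549$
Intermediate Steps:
$\frac{-109 + 486}{23^{2} - 108} = \frac{377}{529 - 108} = \frac{377}{421}$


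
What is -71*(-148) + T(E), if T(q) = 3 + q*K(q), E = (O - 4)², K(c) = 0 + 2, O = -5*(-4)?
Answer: 11023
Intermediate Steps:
O = 20
K(c) = 2
E = 256 (E = (20 - 4)² = 16² = 256)
T(q) = 3 + 2*q (T(q) = 3 + q*2 = 3 + 2*q)
-71*(-148) + T(E) = -71*(-148) + (3 + 2*256) = 10508 + (3 + 512) = 10508 + 515 = 11023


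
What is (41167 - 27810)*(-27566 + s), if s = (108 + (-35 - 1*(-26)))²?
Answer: -237287105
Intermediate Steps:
s = 9801 (s = (108 + (-35 + 26))² = (108 - 9)² = 99² = 9801)
(41167 - 27810)*(-27566 + s) = (41167 - 27810)*(-27566 + 9801) = 13357*(-17765) = -237287105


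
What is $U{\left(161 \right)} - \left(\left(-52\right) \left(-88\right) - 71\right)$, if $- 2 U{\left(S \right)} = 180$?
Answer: $-4595$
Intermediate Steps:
$U{\left(S \right)} = -90$ ($U{\left(S \right)} = \left(- \frac{1}{2}\right) 180 = -90$)
$U{\left(161 \right)} - \left(\left(-52\right) \left(-88\right) - 71\right) = -90 - \left(\left(-52\right) \left(-88\right) - 71\right) = -90 - \left(4576 - 71\right) = -90 - 4505 = -4595$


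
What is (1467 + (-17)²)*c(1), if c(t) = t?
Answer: 1756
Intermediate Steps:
(1467 + (-17)²)*c(1) = (1467 + (-17)²)*1 = (1467 + 289)*1 = 1756*1 = 1756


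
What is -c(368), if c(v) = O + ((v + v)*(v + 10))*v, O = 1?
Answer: -102380545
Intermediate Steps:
c(v) = 1 + 2*v²*(10 + v) (c(v) = 1 + ((v + v)*(v + 10))*v = 1 + ((2*v)*(10 + v))*v = 1 + (2*v*(10 + v))*v = 1 + 2*v²*(10 + v))
-c(368) = -(1 + 2*368³ + 20*368²) = -(1 + 2*49836032 + 20*135424) = -(1 + 99672064 + 2708480) = -1*102380545 = -102380545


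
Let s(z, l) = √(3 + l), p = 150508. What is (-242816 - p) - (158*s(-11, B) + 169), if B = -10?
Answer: -393493 - 158*I*√7 ≈ -3.9349e+5 - 418.03*I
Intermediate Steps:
(-242816 - p) - (158*s(-11, B) + 169) = (-242816 - 1*150508) - (158*√(3 - 10) + 169) = (-242816 - 150508) - (158*√(-7) + 169) = -393324 - (158*(I*√7) + 169) = -393324 - (158*I*√7 + 169) = -393324 - (169 + 158*I*√7) = -393324 + (-169 - 158*I*√7) = -393493 - 158*I*√7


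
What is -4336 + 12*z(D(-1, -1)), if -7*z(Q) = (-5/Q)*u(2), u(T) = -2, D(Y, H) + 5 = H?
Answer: -30332/7 ≈ -4333.1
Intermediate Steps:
D(Y, H) = -5 + H
z(Q) = -10/(7*Q) (z(Q) = -(-5/Q)*(-2)/7 = -10/(7*Q))
-4336 + 12*z(D(-1, -1)) = -4336 + 12*(-10/(7*(-5 - 1))) = -4336 + 12*(-10/7/(-6)) = -4336 + 12*(-10/7*(-1/6)) = -4336 + 12*(5/21) = -4336 + 20/7 = -30332/7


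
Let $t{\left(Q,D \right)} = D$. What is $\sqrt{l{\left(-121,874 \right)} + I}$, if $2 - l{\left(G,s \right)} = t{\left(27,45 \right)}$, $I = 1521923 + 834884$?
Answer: $2 \sqrt{589191} \approx 1535.2$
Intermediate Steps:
$I = 2356807$
$l{\left(G,s \right)} = -43$ ($l{\left(G,s \right)} = 2 - 45 = -43$)
$\sqrt{l{\left(-121,874 \right)} + I} = \sqrt{-43 + 2356807} = \sqrt{2356764} = 2 \sqrt{589191}$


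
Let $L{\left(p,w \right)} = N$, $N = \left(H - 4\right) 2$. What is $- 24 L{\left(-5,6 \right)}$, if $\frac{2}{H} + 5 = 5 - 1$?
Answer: $288$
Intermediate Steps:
$H = -2$ ($H = \frac{2}{-5 + \left(5 - 1\right)} = \frac{2}{-5 + 4} = \frac{2}{-1} = 2 \left(-1\right) = -2$)
$N = -12$ ($N = \left(-2 - 4\right) 2 = \left(-6\right) 2 = -12$)
$L{\left(p,w \right)} = -12$
$- 24 L{\left(-5,6 \right)} = \left(-24\right) \left(-12\right) = 288$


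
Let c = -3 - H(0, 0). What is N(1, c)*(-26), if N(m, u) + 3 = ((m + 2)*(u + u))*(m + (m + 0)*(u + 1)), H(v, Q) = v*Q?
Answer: -390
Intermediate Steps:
H(v, Q) = Q*v
c = -3 (c = -3 - 0*0 = -3 - 1*0 = -3 + 0 = -3)
N(m, u) = -3 + 2*u*(2 + m)*(m + m*(1 + u)) (N(m, u) = -3 + ((m + 2)*(u + u))*(m + (m + 0)*(u + 1)) = -3 + ((2 + m)*(2*u))*(m + m*(1 + u)) = -3 + (2*u*(2 + m))*(m + m*(1 + u)) = -3 + 2*u*(2 + m)*(m + m*(1 + u)))
N(1, c)*(-26) = (-3 + 2*1**2*(-3)**2 + 4*1*(-3)**2 + 4*(-3)*1**2 + 8*1*(-3))*(-26) = (-3 + 2*1*9 + 4*1*9 + 4*(-3)*1 - 24)*(-26) = (-3 + 18 + 36 - 12 - 24)*(-26) = 15*(-26) = -390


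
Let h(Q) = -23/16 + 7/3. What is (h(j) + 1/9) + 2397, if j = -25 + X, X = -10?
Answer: 345313/144 ≈ 2398.0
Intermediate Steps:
j = -35 (j = -25 - 10 = -35)
h(Q) = 43/48 (h(Q) = -23*1/16 + 7*(1/3) = -23/16 + 7/3 = 43/48)
(h(j) + 1/9) + 2397 = (43/48 + 1/9) + 2397 = 145/144 + 2397 = 345313/144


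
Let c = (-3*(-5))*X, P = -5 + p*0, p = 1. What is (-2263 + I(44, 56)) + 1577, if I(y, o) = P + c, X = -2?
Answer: -721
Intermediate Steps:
P = -5 (P = -5 + 1*0 = -5 + 0 = -5)
c = -30 (c = -3*(-5)*(-2) = 15*(-2) = -30)
I(y, o) = -35 (I(y, o) = -5 - 30 = -35)
(-2263 + I(44, 56)) + 1577 = (-2263 - 35) + 1577 = -2298 + 1577 = -721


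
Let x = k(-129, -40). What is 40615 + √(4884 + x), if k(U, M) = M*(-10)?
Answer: 40615 + 2*√1321 ≈ 40688.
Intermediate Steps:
k(U, M) = -10*M
x = 400 (x = -10*(-40) = 400)
40615 + √(4884 + x) = 40615 + √(4884 + 400) = 40615 + √5284 = 40615 + 2*√1321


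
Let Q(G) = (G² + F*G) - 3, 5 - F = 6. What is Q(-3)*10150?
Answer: 91350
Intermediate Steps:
F = -1 (F = 5 - 1*6 = 5 - 6 = -1)
Q(G) = -3 + G² - G (Q(G) = (G² - G) - 3 = -3 + G² - G)
Q(-3)*10150 = (-3 + (-3)² - 1*(-3))*10150 = (-3 + 9 + 3)*10150 = 9*10150 = 91350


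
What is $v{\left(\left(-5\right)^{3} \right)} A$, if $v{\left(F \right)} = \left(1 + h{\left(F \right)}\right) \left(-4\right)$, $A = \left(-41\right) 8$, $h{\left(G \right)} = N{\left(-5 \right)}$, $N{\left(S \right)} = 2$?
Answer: $3936$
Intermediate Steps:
$h{\left(G \right)} = 2$
$A = -328$
$v{\left(F \right)} = -12$ ($v{\left(F \right)} = \left(1 + 2\right) \left(-4\right) = 3 \left(-4\right) = -12$)
$v{\left(\left(-5\right)^{3} \right)} A = \left(-12\right) \left(-328\right) = 3936$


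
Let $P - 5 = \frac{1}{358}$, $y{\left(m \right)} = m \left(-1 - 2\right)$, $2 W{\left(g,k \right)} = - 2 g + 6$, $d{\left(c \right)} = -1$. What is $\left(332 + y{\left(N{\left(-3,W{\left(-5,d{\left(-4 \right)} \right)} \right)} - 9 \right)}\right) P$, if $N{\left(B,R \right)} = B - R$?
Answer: $\frac{351036}{179} \approx 1961.1$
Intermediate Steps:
$W{\left(g,k \right)} = 3 - g$ ($W{\left(g,k \right)} = \frac{- 2 g + 6}{2} = \frac{6 - 2 g}{2} = 3 - g$)
$y{\left(m \right)} = - 3 m$ ($y{\left(m \right)} = m \left(-3\right) = - 3 m$)
$P = \frac{1791}{358}$ ($P = 5 + \frac{1}{358} = \frac{1791}{358} \approx 5.0028$)
$\left(332 + y{\left(N{\left(-3,W{\left(-5,d{\left(-4 \right)} \right)} \right)} - 9 \right)}\right) P = \left(332 - 3 \left(\left(-3 - \left(3 - -5\right)\right) - 9\right)\right) \frac{1791}{358} = \left(332 - 3 \left(\left(-3 - \left(3 + 5\right)\right) - 9\right)\right) \frac{1791}{358} = \left(332 - 3 \left(\left(-3 - 8\right) - 9\right)\right) \frac{1791}{358} = \left(332 - 3 \left(-11 - 9\right)\right) \frac{1791}{358} = \left(332 - -60\right) \frac{1791}{358} = \left(332 + 60\right) \frac{1791}{358} = 392 \cdot \frac{1791}{358} = \frac{351036}{179}$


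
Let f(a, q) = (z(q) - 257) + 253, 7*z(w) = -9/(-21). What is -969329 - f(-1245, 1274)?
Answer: -47496928/49 ≈ -9.6933e+5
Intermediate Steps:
z(w) = 3/49 (z(w) = (-9/(-21))/7 = (-9*(-1/21))/7 = (⅐)*(3/7) = 3/49)
f(a, q) = -193/49 (f(a, q) = (3/49 - 257) + 253 = -12590/49 + 253 = -193/49)
-969329 - f(-1245, 1274) = -969329 - 1*(-193/49) = -969329 + 193/49 = -47496928/49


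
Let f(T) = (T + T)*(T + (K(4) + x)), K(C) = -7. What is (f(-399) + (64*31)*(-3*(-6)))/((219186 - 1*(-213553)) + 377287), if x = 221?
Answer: 91671/405013 ≈ 0.22634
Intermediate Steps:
f(T) = 2*T*(214 + T) (f(T) = (T + T)*(T + (-7 + 221)) = (2*T)*(T + 214) = (2*T)*(214 + T) = 2*T*(214 + T))
(f(-399) + (64*31)*(-3*(-6)))/((219186 - 1*(-213553)) + 377287) = (2*(-399)*(214 - 399) + (64*31)*(-3*(-6)))/((219186 - 1*(-213553)) + 377287) = (2*(-399)*(-185) + 1984*18)/((219186 + 213553) + 377287) = (147630 + 35712)/(432739 + 377287) = 183342/810026 = 183342*(1/810026) = 91671/405013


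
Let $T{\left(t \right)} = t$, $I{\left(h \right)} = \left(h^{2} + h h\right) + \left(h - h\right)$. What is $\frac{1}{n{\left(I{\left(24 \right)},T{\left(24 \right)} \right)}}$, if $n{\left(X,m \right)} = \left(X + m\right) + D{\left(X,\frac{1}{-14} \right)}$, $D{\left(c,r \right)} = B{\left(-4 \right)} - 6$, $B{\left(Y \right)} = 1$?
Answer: $\frac{1}{1171} \approx 0.00085397$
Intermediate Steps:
$I{\left(h \right)} = 2 h^{2}$ ($I{\left(h \right)} = \left(h^{2} + h^{2}\right) + 0 = 2 h^{2} + 0 = 2 h^{2}$)
$D{\left(c,r \right)} = -5$ ($D{\left(c,r \right)} = 1 - 6 = -5$)
$n{\left(X,m \right)} = -5 + X + m$ ($n{\left(X,m \right)} = \left(X + m\right) - 5 = -5 + X + m$)
$\frac{1}{n{\left(I{\left(24 \right)},T{\left(24 \right)} \right)}} = \frac{1}{-5 + 2 \cdot 24^{2} + 24} = \frac{1}{-5 + 2 \cdot 576 + 24} = \frac{1}{-5 + 1152 + 24} = \frac{1}{1171}$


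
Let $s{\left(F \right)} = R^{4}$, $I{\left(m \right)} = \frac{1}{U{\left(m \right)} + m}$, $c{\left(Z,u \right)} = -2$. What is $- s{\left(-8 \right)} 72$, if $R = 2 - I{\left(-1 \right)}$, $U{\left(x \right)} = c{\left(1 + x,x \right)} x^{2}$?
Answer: $- \frac{19208}{9} \approx -2134.2$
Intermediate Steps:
$U{\left(x \right)} = - 2 x^{2}$
$I{\left(m \right)} = \frac{1}{m - 2 m^{2}}$ ($I{\left(m \right)} = \frac{1}{- 2 m^{2} + m} = \frac{1}{m - 2 m^{2}}$)
$R = \frac{7}{3}$ ($R = 2 - \frac{1}{\left(-1\right) \left(1 - -2\right)} = 2 - - \frac{1}{1 + 2} = 2 - - \frac{1}{3} = 2 + \frac{1}{3} = \frac{7}{3} \approx 2.3333$)
$s{\left(F \right)} = \frac{2401}{81}$ ($s{\left(F \right)} = \left(\frac{7}{3}\right)^{4} = \frac{2401}{81}$)
$- s{\left(-8 \right)} 72 = \left(-1\right) \frac{2401}{81} \cdot 72 = \left(- \frac{2401}{81}\right) 72 = - \frac{19208}{9}$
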